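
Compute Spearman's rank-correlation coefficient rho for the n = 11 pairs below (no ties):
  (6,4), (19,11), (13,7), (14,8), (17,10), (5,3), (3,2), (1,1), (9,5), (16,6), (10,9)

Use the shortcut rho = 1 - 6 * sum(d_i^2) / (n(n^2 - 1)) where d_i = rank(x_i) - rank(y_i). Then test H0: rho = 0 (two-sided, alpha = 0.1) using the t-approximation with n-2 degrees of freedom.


Step 1: Rank x and y separately (midranks; no ties here).
rank(x): 6->4, 19->11, 13->7, 14->8, 17->10, 5->3, 3->2, 1->1, 9->5, 16->9, 10->6
rank(y): 4->4, 11->11, 7->7, 8->8, 10->10, 3->3, 2->2, 1->1, 5->5, 6->6, 9->9
Step 2: d_i = R_x(i) - R_y(i); compute d_i^2.
  (4-4)^2=0, (11-11)^2=0, (7-7)^2=0, (8-8)^2=0, (10-10)^2=0, (3-3)^2=0, (2-2)^2=0, (1-1)^2=0, (5-5)^2=0, (9-6)^2=9, (6-9)^2=9
sum(d^2) = 18.
Step 3: rho = 1 - 6*18 / (11*(11^2 - 1)) = 1 - 108/1320 = 0.918182.
Step 4: Under H0, t = rho * sqrt((n-2)/(1-rho^2)) = 6.9531 ~ t(9).
Step 5: Two-sided p-value from the t-distribution with 9 df = 0.000067.
Step 6: alpha = 0.1. reject H0.

rho = 0.9182, p = 0.000067, reject H0 at alpha = 0.1.


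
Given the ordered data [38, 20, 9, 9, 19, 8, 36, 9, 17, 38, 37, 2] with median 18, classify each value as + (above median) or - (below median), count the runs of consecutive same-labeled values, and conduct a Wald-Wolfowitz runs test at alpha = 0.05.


Step 1: Compute median = 18; label A = above, B = below.
Labels in order: AABBABABBAAB  (n_A = 6, n_B = 6)
Step 2: Count runs R = 8.
Step 3: Under H0 (random ordering), E[R] = 2*n_A*n_B/(n_A+n_B) + 1 = 2*6*6/12 + 1 = 7.0000.
        Var[R] = 2*n_A*n_B*(2*n_A*n_B - n_A - n_B) / ((n_A+n_B)^2 * (n_A+n_B-1)) = 4320/1584 = 2.7273.
        SD[R] = 1.6514.
Step 4: Continuity-corrected z = (R - 0.5 - E[R]) / SD[R] = (8 - 0.5 - 7.0000) / 1.6514 = 0.3028.
Step 5: Two-sided p-value via normal approximation = 2*(1 - Phi(|z|)) = 0.762069.
Step 6: alpha = 0.05. fail to reject H0.

R = 8, z = 0.3028, p = 0.762069, fail to reject H0.


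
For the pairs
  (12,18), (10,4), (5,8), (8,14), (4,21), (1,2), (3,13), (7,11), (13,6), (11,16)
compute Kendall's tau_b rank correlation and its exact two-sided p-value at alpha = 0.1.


Step 1: Enumerate the 45 unordered pairs (i,j) with i<j and classify each by sign(x_j-x_i) * sign(y_j-y_i).
  (1,2):dx=-2,dy=-14->C; (1,3):dx=-7,dy=-10->C; (1,4):dx=-4,dy=-4->C; (1,5):dx=-8,dy=+3->D
  (1,6):dx=-11,dy=-16->C; (1,7):dx=-9,dy=-5->C; (1,8):dx=-5,dy=-7->C; (1,9):dx=+1,dy=-12->D
  (1,10):dx=-1,dy=-2->C; (2,3):dx=-5,dy=+4->D; (2,4):dx=-2,dy=+10->D; (2,5):dx=-6,dy=+17->D
  (2,6):dx=-9,dy=-2->C; (2,7):dx=-7,dy=+9->D; (2,8):dx=-3,dy=+7->D; (2,9):dx=+3,dy=+2->C
  (2,10):dx=+1,dy=+12->C; (3,4):dx=+3,dy=+6->C; (3,5):dx=-1,dy=+13->D; (3,6):dx=-4,dy=-6->C
  (3,7):dx=-2,dy=+5->D; (3,8):dx=+2,dy=+3->C; (3,9):dx=+8,dy=-2->D; (3,10):dx=+6,dy=+8->C
  (4,5):dx=-4,dy=+7->D; (4,6):dx=-7,dy=-12->C; (4,7):dx=-5,dy=-1->C; (4,8):dx=-1,dy=-3->C
  (4,9):dx=+5,dy=-8->D; (4,10):dx=+3,dy=+2->C; (5,6):dx=-3,dy=-19->C; (5,7):dx=-1,dy=-8->C
  (5,8):dx=+3,dy=-10->D; (5,9):dx=+9,dy=-15->D; (5,10):dx=+7,dy=-5->D; (6,7):dx=+2,dy=+11->C
  (6,8):dx=+6,dy=+9->C; (6,9):dx=+12,dy=+4->C; (6,10):dx=+10,dy=+14->C; (7,8):dx=+4,dy=-2->D
  (7,9):dx=+10,dy=-7->D; (7,10):dx=+8,dy=+3->C; (8,9):dx=+6,dy=-5->D; (8,10):dx=+4,dy=+5->C
  (9,10):dx=-2,dy=+10->D
Step 2: C = 26, D = 19, total pairs = 45.
Step 3: tau = (C - D)/(n(n-1)/2) = (26 - 19)/45 = 0.155556.
Step 4: Exact two-sided p-value (enumerate n! = 3628800 permutations of y under H0): p = 0.600654.
Step 5: alpha = 0.1. fail to reject H0.

tau_b = 0.1556 (C=26, D=19), p = 0.600654, fail to reject H0.


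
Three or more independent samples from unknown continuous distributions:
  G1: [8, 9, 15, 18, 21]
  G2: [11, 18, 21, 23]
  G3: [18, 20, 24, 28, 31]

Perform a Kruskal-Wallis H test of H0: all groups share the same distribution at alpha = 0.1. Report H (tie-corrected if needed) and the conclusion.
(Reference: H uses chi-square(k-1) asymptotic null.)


Step 1: Combine all N = 14 observations and assign midranks.
sorted (value, group, rank): (8,G1,1), (9,G1,2), (11,G2,3), (15,G1,4), (18,G1,6), (18,G2,6), (18,G3,6), (20,G3,8), (21,G1,9.5), (21,G2,9.5), (23,G2,11), (24,G3,12), (28,G3,13), (31,G3,14)
Step 2: Sum ranks within each group.
R_1 = 22.5 (n_1 = 5)
R_2 = 29.5 (n_2 = 4)
R_3 = 53 (n_3 = 5)
Step 3: H = 12/(N(N+1)) * sum(R_i^2/n_i) - 3(N+1)
     = 12/(14*15) * (22.5^2/5 + 29.5^2/4 + 53^2/5) - 3*15
     = 0.057143 * 880.612 - 45
     = 5.320714.
Step 4: Ties present; correction factor C = 1 - 30/(14^3 - 14) = 0.989011. Corrected H = 5.320714 / 0.989011 = 5.379833.
Step 5: Under H0, H ~ chi^2(2); p-value = 0.067887.
Step 6: alpha = 0.1. reject H0.

H = 5.3798, df = 2, p = 0.067887, reject H0.


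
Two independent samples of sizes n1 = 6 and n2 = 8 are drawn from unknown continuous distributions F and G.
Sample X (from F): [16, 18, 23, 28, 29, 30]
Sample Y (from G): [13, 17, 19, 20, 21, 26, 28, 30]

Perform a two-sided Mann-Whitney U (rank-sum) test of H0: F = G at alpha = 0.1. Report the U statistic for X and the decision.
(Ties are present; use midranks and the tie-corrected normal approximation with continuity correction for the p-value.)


Step 1: Combine and sort all 14 observations; assign midranks.
sorted (value, group): (13,Y), (16,X), (17,Y), (18,X), (19,Y), (20,Y), (21,Y), (23,X), (26,Y), (28,X), (28,Y), (29,X), (30,X), (30,Y)
ranks: 13->1, 16->2, 17->3, 18->4, 19->5, 20->6, 21->7, 23->8, 26->9, 28->10.5, 28->10.5, 29->12, 30->13.5, 30->13.5
Step 2: Rank sum for X: R1 = 2 + 4 + 8 + 10.5 + 12 + 13.5 = 50.
Step 3: U_X = R1 - n1(n1+1)/2 = 50 - 6*7/2 = 50 - 21 = 29.
       U_Y = n1*n2 - U_X = 48 - 29 = 19.
Step 4: Ties are present, so use the tie-corrected normal approximation (with continuity correction) for the p-value.
Step 5: p-value = 0.560413; compare to alpha = 0.1. fail to reject H0.

U_X = 29, p = 0.560413, fail to reject H0 at alpha = 0.1.


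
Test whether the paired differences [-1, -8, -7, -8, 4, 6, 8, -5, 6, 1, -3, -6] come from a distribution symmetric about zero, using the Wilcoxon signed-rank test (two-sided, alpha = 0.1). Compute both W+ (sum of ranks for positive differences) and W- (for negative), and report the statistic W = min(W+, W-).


Step 1: Drop any zero differences (none here) and take |d_i|.
|d| = [1, 8, 7, 8, 4, 6, 8, 5, 6, 1, 3, 6]
Step 2: Midrank |d_i| (ties get averaged ranks).
ranks: |1|->1.5, |8|->11, |7|->9, |8|->11, |4|->4, |6|->7, |8|->11, |5|->5, |6|->7, |1|->1.5, |3|->3, |6|->7
Step 3: Attach original signs; sum ranks with positive sign and with negative sign.
W+ = 4 + 7 + 11 + 7 + 1.5 = 30.5
W- = 1.5 + 11 + 9 + 11 + 5 + 3 + 7 = 47.5
(Check: W+ + W- = 78 should equal n(n+1)/2 = 78.)
Step 4: Test statistic W = min(W+, W-) = 30.5.
Step 5: Ties in |d|, so use the tie-corrected normal approximation.
        E[W] = n(n+1)/4 = 12*13/4 = 39.
        Tie groups: |d|=1 (t=2), |d|=6 (t=3), |d|=8 (t=3); sum(t^3 - t) = 54.
        Var[W] = n(n+1)(2n+1)/24 - sum(t^3-t)/48 = 3900/24 - 54/48 = 161.375.
        z = (W - E[W]) / sqrt(Var[W]) = (30.5 - 39) / 12.7033 = -0.6691.
        Two-sided p = 2*Phi(z) = 0.503422.
Step 6: alpha = 0.1. fail to reject H0.

W+ = 30.5, W- = 47.5, W = min = 30.5, p = 0.503422, fail to reject H0.


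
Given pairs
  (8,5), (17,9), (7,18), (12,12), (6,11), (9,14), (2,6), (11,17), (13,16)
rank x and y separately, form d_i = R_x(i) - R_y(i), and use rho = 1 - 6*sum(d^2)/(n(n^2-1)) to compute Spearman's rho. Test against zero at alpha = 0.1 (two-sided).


Step 1: Rank x and y separately (midranks; no ties here).
rank(x): 8->4, 17->9, 7->3, 12->7, 6->2, 9->5, 2->1, 11->6, 13->8
rank(y): 5->1, 9->3, 18->9, 12->5, 11->4, 14->6, 6->2, 17->8, 16->7
Step 2: d_i = R_x(i) - R_y(i); compute d_i^2.
  (4-1)^2=9, (9-3)^2=36, (3-9)^2=36, (7-5)^2=4, (2-4)^2=4, (5-6)^2=1, (1-2)^2=1, (6-8)^2=4, (8-7)^2=1
sum(d^2) = 96.
Step 3: rho = 1 - 6*96 / (9*(9^2 - 1)) = 1 - 576/720 = 0.200000.
Step 4: Under H0, t = rho * sqrt((n-2)/(1-rho^2)) = 0.5401 ~ t(7).
Step 5: Two-sided p-value from the t-distribution with 7 df = 0.605901.
Step 6: alpha = 0.1. fail to reject H0.

rho = 0.2000, p = 0.605901, fail to reject H0 at alpha = 0.1.


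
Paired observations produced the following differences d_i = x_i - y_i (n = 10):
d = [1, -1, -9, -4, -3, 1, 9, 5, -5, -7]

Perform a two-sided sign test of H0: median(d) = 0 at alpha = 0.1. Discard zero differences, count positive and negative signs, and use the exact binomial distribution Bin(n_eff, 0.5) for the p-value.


Step 1: Discard zero differences. Original n = 10; n_eff = number of nonzero differences = 10.
Nonzero differences (with sign): +1, -1, -9, -4, -3, +1, +9, +5, -5, -7
Step 2: Count signs: positive = 4, negative = 6.
Step 3: Under H0: P(positive) = 0.5, so the number of positives S ~ Bin(10, 0.5).
Step 4: Two-sided exact p-value = sum of Bin(10,0.5) probabilities at or below the observed probability = 0.753906.
Step 5: alpha = 0.1. fail to reject H0.

n_eff = 10, pos = 4, neg = 6, p = 0.753906, fail to reject H0.


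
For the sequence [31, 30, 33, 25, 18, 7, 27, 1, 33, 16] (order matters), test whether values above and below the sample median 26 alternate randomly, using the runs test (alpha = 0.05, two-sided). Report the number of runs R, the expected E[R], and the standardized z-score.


Step 1: Compute median = 26; label A = above, B = below.
Labels in order: AAABBBABAB  (n_A = 5, n_B = 5)
Step 2: Count runs R = 6.
Step 3: Under H0 (random ordering), E[R] = 2*n_A*n_B/(n_A+n_B) + 1 = 2*5*5/10 + 1 = 6.0000.
        Var[R] = 2*n_A*n_B*(2*n_A*n_B - n_A - n_B) / ((n_A+n_B)^2 * (n_A+n_B-1)) = 2000/900 = 2.2222.
        SD[R] = 1.4907.
Step 4: R = E[R], so z = 0 with no continuity correction.
Step 5: Two-sided p-value via normal approximation = 2*(1 - Phi(|z|)) = 1.000000.
Step 6: alpha = 0.05. fail to reject H0.

R = 6, z = 0.0000, p = 1.000000, fail to reject H0.


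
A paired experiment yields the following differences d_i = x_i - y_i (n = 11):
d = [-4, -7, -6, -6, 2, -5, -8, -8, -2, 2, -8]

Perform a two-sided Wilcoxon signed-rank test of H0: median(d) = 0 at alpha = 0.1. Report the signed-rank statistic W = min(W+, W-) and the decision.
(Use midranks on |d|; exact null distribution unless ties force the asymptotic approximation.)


Step 1: Drop any zero differences (none here) and take |d_i|.
|d| = [4, 7, 6, 6, 2, 5, 8, 8, 2, 2, 8]
Step 2: Midrank |d_i| (ties get averaged ranks).
ranks: |4|->4, |7|->8, |6|->6.5, |6|->6.5, |2|->2, |5|->5, |8|->10, |8|->10, |2|->2, |2|->2, |8|->10
Step 3: Attach original signs; sum ranks with positive sign and with negative sign.
W+ = 2 + 2 = 4
W- = 4 + 8 + 6.5 + 6.5 + 5 + 10 + 10 + 2 + 10 = 62
(Check: W+ + W- = 66 should equal n(n+1)/2 = 66.)
Step 4: Test statistic W = min(W+, W-) = 4.
Step 5: Ties in |d|, so use the tie-corrected normal approximation.
        E[W] = n(n+1)/4 = 11*12/4 = 33.
        Tie groups: |d|=2 (t=3), |d|=6 (t=2), |d|=8 (t=3); sum(t^3 - t) = 54.
        Var[W] = n(n+1)(2n+1)/24 - sum(t^3-t)/48 = 3036/24 - 54/48 = 125.375.
        z = (W - E[W]) / sqrt(Var[W]) = (4 - 33) / 11.1971 = -2.5900.
        Two-sided p = 2*Phi(z) = 0.009599.
Step 6: alpha = 0.1. reject H0.

W+ = 4, W- = 62, W = min = 4, p = 0.009599, reject H0.


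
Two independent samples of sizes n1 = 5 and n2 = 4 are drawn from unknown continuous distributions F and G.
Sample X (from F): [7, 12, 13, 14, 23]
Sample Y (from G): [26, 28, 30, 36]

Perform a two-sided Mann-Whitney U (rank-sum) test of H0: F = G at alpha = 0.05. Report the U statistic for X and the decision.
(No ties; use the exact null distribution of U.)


Step 1: Combine and sort all 9 observations; assign midranks.
sorted (value, group): (7,X), (12,X), (13,X), (14,X), (23,X), (26,Y), (28,Y), (30,Y), (36,Y)
ranks: 7->1, 12->2, 13->3, 14->4, 23->5, 26->6, 28->7, 30->8, 36->9
Step 2: Rank sum for X: R1 = 1 + 2 + 3 + 4 + 5 = 15.
Step 3: U_X = R1 - n1(n1+1)/2 = 15 - 5*6/2 = 15 - 15 = 0.
       U_Y = n1*n2 - U_X = 20 - 0 = 20.
Step 4: No ties, so the exact null distribution of U (based on enumerating the C(9,5) = 126 equally likely rank assignments) gives the two-sided p-value.
Step 5: p-value = 0.015873; compare to alpha = 0.05. reject H0.

U_X = 0, p = 0.015873, reject H0 at alpha = 0.05.


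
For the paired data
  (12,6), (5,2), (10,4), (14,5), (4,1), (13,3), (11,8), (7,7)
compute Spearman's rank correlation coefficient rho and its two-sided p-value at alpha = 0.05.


Step 1: Rank x and y separately (midranks; no ties here).
rank(x): 12->6, 5->2, 10->4, 14->8, 4->1, 13->7, 11->5, 7->3
rank(y): 6->6, 2->2, 4->4, 5->5, 1->1, 3->3, 8->8, 7->7
Step 2: d_i = R_x(i) - R_y(i); compute d_i^2.
  (6-6)^2=0, (2-2)^2=0, (4-4)^2=0, (8-5)^2=9, (1-1)^2=0, (7-3)^2=16, (5-8)^2=9, (3-7)^2=16
sum(d^2) = 50.
Step 3: rho = 1 - 6*50 / (8*(8^2 - 1)) = 1 - 300/504 = 0.404762.
Step 4: Under H0, t = rho * sqrt((n-2)/(1-rho^2)) = 1.0842 ~ t(6).
Step 5: Two-sided p-value from the t-distribution with 6 df = 0.319889.
Step 6: alpha = 0.05. fail to reject H0.

rho = 0.4048, p = 0.319889, fail to reject H0 at alpha = 0.05.


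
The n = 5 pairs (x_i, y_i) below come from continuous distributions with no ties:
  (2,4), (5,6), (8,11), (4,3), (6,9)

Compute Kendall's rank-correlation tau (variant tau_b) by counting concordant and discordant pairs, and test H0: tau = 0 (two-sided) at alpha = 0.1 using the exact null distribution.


Step 1: Enumerate the 10 unordered pairs (i,j) with i<j and classify each by sign(x_j-x_i) * sign(y_j-y_i).
  (1,2):dx=+3,dy=+2->C; (1,3):dx=+6,dy=+7->C; (1,4):dx=+2,dy=-1->D; (1,5):dx=+4,dy=+5->C
  (2,3):dx=+3,dy=+5->C; (2,4):dx=-1,dy=-3->C; (2,5):dx=+1,dy=+3->C; (3,4):dx=-4,dy=-8->C
  (3,5):dx=-2,dy=-2->C; (4,5):dx=+2,dy=+6->C
Step 2: C = 9, D = 1, total pairs = 10.
Step 3: tau = (C - D)/(n(n-1)/2) = (9 - 1)/10 = 0.800000.
Step 4: Exact two-sided p-value (enumerate n! = 120 permutations of y under H0): p = 0.083333.
Step 5: alpha = 0.1. reject H0.

tau_b = 0.8000 (C=9, D=1), p = 0.083333, reject H0.


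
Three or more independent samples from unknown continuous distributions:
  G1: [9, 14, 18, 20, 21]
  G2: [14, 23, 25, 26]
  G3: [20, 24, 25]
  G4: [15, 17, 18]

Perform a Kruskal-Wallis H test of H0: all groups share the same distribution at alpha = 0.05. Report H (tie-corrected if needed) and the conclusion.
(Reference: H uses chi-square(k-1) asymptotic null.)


Step 1: Combine all N = 15 observations and assign midranks.
sorted (value, group, rank): (9,G1,1), (14,G1,2.5), (14,G2,2.5), (15,G4,4), (17,G4,5), (18,G1,6.5), (18,G4,6.5), (20,G1,8.5), (20,G3,8.5), (21,G1,10), (23,G2,11), (24,G3,12), (25,G2,13.5), (25,G3,13.5), (26,G2,15)
Step 2: Sum ranks within each group.
R_1 = 28.5 (n_1 = 5)
R_2 = 42 (n_2 = 4)
R_3 = 34 (n_3 = 3)
R_4 = 15.5 (n_4 = 3)
Step 3: H = 12/(N(N+1)) * sum(R_i^2/n_i) - 3(N+1)
     = 12/(15*16) * (28.5^2/5 + 42^2/4 + 34^2/3 + 15.5^2/3) - 3*16
     = 0.050000 * 1068.87 - 48
     = 5.443333.
Step 4: Ties present; correction factor C = 1 - 24/(15^3 - 15) = 0.992857. Corrected H = 5.443333 / 0.992857 = 5.482494.
Step 5: Under H0, H ~ chi^2(3); p-value = 0.139689.
Step 6: alpha = 0.05. fail to reject H0.

H = 5.4825, df = 3, p = 0.139689, fail to reject H0.


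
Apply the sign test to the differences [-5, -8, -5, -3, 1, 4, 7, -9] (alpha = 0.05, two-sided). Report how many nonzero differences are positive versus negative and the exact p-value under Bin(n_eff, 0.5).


Step 1: Discard zero differences. Original n = 8; n_eff = number of nonzero differences = 8.
Nonzero differences (with sign): -5, -8, -5, -3, +1, +4, +7, -9
Step 2: Count signs: positive = 3, negative = 5.
Step 3: Under H0: P(positive) = 0.5, so the number of positives S ~ Bin(8, 0.5).
Step 4: Two-sided exact p-value = sum of Bin(8,0.5) probabilities at or below the observed probability = 0.726562.
Step 5: alpha = 0.05. fail to reject H0.

n_eff = 8, pos = 3, neg = 5, p = 0.726562, fail to reject H0.


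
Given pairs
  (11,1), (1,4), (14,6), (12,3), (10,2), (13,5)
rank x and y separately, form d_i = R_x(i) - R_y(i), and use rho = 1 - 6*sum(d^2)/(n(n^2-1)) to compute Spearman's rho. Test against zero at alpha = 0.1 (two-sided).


Step 1: Rank x and y separately (midranks; no ties here).
rank(x): 11->3, 1->1, 14->6, 12->4, 10->2, 13->5
rank(y): 1->1, 4->4, 6->6, 3->3, 2->2, 5->5
Step 2: d_i = R_x(i) - R_y(i); compute d_i^2.
  (3-1)^2=4, (1-4)^2=9, (6-6)^2=0, (4-3)^2=1, (2-2)^2=0, (5-5)^2=0
sum(d^2) = 14.
Step 3: rho = 1 - 6*14 / (6*(6^2 - 1)) = 1 - 84/210 = 0.600000.
Step 4: Under H0, t = rho * sqrt((n-2)/(1-rho^2)) = 1.5000 ~ t(4).
Step 5: Two-sided p-value from the t-distribution with 4 df = 0.208000.
Step 6: alpha = 0.1. fail to reject H0.

rho = 0.6000, p = 0.208000, fail to reject H0 at alpha = 0.1.


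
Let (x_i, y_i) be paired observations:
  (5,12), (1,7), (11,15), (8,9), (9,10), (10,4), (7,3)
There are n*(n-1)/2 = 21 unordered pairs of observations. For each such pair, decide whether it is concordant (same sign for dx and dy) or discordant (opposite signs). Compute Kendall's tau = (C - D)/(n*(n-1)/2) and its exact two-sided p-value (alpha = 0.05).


Step 1: Enumerate the 21 unordered pairs (i,j) with i<j and classify each by sign(x_j-x_i) * sign(y_j-y_i).
  (1,2):dx=-4,dy=-5->C; (1,3):dx=+6,dy=+3->C; (1,4):dx=+3,dy=-3->D; (1,5):dx=+4,dy=-2->D
  (1,6):dx=+5,dy=-8->D; (1,7):dx=+2,dy=-9->D; (2,3):dx=+10,dy=+8->C; (2,4):dx=+7,dy=+2->C
  (2,5):dx=+8,dy=+3->C; (2,6):dx=+9,dy=-3->D; (2,7):dx=+6,dy=-4->D; (3,4):dx=-3,dy=-6->C
  (3,5):dx=-2,dy=-5->C; (3,6):dx=-1,dy=-11->C; (3,7):dx=-4,dy=-12->C; (4,5):dx=+1,dy=+1->C
  (4,6):dx=+2,dy=-5->D; (4,7):dx=-1,dy=-6->C; (5,6):dx=+1,dy=-6->D; (5,7):dx=-2,dy=-7->C
  (6,7):dx=-3,dy=-1->C
Step 2: C = 13, D = 8, total pairs = 21.
Step 3: tau = (C - D)/(n(n-1)/2) = (13 - 8)/21 = 0.238095.
Step 4: Exact two-sided p-value (enumerate n! = 5040 permutations of y under H0): p = 0.561905.
Step 5: alpha = 0.05. fail to reject H0.

tau_b = 0.2381 (C=13, D=8), p = 0.561905, fail to reject H0.


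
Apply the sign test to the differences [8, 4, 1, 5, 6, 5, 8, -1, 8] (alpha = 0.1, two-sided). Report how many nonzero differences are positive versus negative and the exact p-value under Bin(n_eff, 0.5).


Step 1: Discard zero differences. Original n = 9; n_eff = number of nonzero differences = 9.
Nonzero differences (with sign): +8, +4, +1, +5, +6, +5, +8, -1, +8
Step 2: Count signs: positive = 8, negative = 1.
Step 3: Under H0: P(positive) = 0.5, so the number of positives S ~ Bin(9, 0.5).
Step 4: Two-sided exact p-value = sum of Bin(9,0.5) probabilities at or below the observed probability = 0.039062.
Step 5: alpha = 0.1. reject H0.

n_eff = 9, pos = 8, neg = 1, p = 0.039062, reject H0.


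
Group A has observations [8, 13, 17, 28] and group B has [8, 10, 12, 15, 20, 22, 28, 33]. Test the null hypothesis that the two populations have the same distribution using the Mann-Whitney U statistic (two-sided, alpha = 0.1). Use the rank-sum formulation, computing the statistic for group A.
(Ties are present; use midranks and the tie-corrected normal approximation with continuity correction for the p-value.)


Step 1: Combine and sort all 12 observations; assign midranks.
sorted (value, group): (8,X), (8,Y), (10,Y), (12,Y), (13,X), (15,Y), (17,X), (20,Y), (22,Y), (28,X), (28,Y), (33,Y)
ranks: 8->1.5, 8->1.5, 10->3, 12->4, 13->5, 15->6, 17->7, 20->8, 22->9, 28->10.5, 28->10.5, 33->12
Step 2: Rank sum for X: R1 = 1.5 + 5 + 7 + 10.5 = 24.
Step 3: U_X = R1 - n1(n1+1)/2 = 24 - 4*5/2 = 24 - 10 = 14.
       U_Y = n1*n2 - U_X = 32 - 14 = 18.
Step 4: Ties are present, so use the tie-corrected normal approximation (with continuity correction) for the p-value.
Step 5: p-value = 0.798215; compare to alpha = 0.1. fail to reject H0.

U_X = 14, p = 0.798215, fail to reject H0 at alpha = 0.1.


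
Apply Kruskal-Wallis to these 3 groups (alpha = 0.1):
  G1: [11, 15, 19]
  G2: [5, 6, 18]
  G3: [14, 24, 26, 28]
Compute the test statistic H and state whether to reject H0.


Step 1: Combine all N = 10 observations and assign midranks.
sorted (value, group, rank): (5,G2,1), (6,G2,2), (11,G1,3), (14,G3,4), (15,G1,5), (18,G2,6), (19,G1,7), (24,G3,8), (26,G3,9), (28,G3,10)
Step 2: Sum ranks within each group.
R_1 = 15 (n_1 = 3)
R_2 = 9 (n_2 = 3)
R_3 = 31 (n_3 = 4)
Step 3: H = 12/(N(N+1)) * sum(R_i^2/n_i) - 3(N+1)
     = 12/(10*11) * (15^2/3 + 9^2/3 + 31^2/4) - 3*11
     = 0.109091 * 342.25 - 33
     = 4.336364.
Step 4: No ties, so H is used without correction.
Step 5: Under H0, H ~ chi^2(2); p-value = 0.114385.
Step 6: alpha = 0.1. fail to reject H0.

H = 4.3364, df = 2, p = 0.114385, fail to reject H0.


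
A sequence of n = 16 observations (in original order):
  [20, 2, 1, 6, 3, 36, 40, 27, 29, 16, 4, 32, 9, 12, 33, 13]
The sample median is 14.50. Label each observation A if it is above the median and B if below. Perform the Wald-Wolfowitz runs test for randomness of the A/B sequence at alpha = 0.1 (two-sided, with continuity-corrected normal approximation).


Step 1: Compute median = 14.50; label A = above, B = below.
Labels in order: ABBBBAAAAABABBAB  (n_A = 8, n_B = 8)
Step 2: Count runs R = 8.
Step 3: Under H0 (random ordering), E[R] = 2*n_A*n_B/(n_A+n_B) + 1 = 2*8*8/16 + 1 = 9.0000.
        Var[R] = 2*n_A*n_B*(2*n_A*n_B - n_A - n_B) / ((n_A+n_B)^2 * (n_A+n_B-1)) = 14336/3840 = 3.7333.
        SD[R] = 1.9322.
Step 4: Continuity-corrected z = (R + 0.5 - E[R]) / SD[R] = (8 + 0.5 - 9.0000) / 1.9322 = -0.2588.
Step 5: Two-sided p-value via normal approximation = 2*(1 - Phi(|z|)) = 0.795809.
Step 6: alpha = 0.1. fail to reject H0.

R = 8, z = -0.2588, p = 0.795809, fail to reject H0.


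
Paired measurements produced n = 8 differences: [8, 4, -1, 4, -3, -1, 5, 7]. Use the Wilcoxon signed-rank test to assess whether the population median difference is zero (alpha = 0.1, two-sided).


Step 1: Drop any zero differences (none here) and take |d_i|.
|d| = [8, 4, 1, 4, 3, 1, 5, 7]
Step 2: Midrank |d_i| (ties get averaged ranks).
ranks: |8|->8, |4|->4.5, |1|->1.5, |4|->4.5, |3|->3, |1|->1.5, |5|->6, |7|->7
Step 3: Attach original signs; sum ranks with positive sign and with negative sign.
W+ = 8 + 4.5 + 4.5 + 6 + 7 = 30
W- = 1.5 + 3 + 1.5 = 6
(Check: W+ + W- = 36 should equal n(n+1)/2 = 36.)
Step 4: Test statistic W = min(W+, W-) = 6.
Step 5: Ties in |d|, so use the tie-corrected normal approximation.
        E[W] = n(n+1)/4 = 8*9/4 = 18.
        Tie groups: |d|=1 (t=2), |d|=4 (t=2); sum(t^3 - t) = 12.
        Var[W] = n(n+1)(2n+1)/24 - sum(t^3-t)/48 = 1224/24 - 12/48 = 50.75.
        z = (W - E[W]) / sqrt(Var[W]) = (6 - 18) / 7.1239 = -1.6845.
        Two-sided p = 2*Phi(z) = 0.092091.
Step 6: alpha = 0.1. reject H0.

W+ = 30, W- = 6, W = min = 6, p = 0.092091, reject H0.


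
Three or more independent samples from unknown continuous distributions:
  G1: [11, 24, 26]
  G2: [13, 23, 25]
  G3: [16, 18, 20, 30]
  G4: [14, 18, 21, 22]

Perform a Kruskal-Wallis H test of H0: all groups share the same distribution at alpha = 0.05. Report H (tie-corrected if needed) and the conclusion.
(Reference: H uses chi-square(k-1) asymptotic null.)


Step 1: Combine all N = 14 observations and assign midranks.
sorted (value, group, rank): (11,G1,1), (13,G2,2), (14,G4,3), (16,G3,4), (18,G3,5.5), (18,G4,5.5), (20,G3,7), (21,G4,8), (22,G4,9), (23,G2,10), (24,G1,11), (25,G2,12), (26,G1,13), (30,G3,14)
Step 2: Sum ranks within each group.
R_1 = 25 (n_1 = 3)
R_2 = 24 (n_2 = 3)
R_3 = 30.5 (n_3 = 4)
R_4 = 25.5 (n_4 = 4)
Step 3: H = 12/(N(N+1)) * sum(R_i^2/n_i) - 3(N+1)
     = 12/(14*15) * (25^2/3 + 24^2/3 + 30.5^2/4 + 25.5^2/4) - 3*15
     = 0.057143 * 795.458 - 45
     = 0.454762.
Step 4: Ties present; correction factor C = 1 - 6/(14^3 - 14) = 0.997802. Corrected H = 0.454762 / 0.997802 = 0.455764.
Step 5: Under H0, H ~ chi^2(3); p-value = 0.928497.
Step 6: alpha = 0.05. fail to reject H0.

H = 0.4558, df = 3, p = 0.928497, fail to reject H0.


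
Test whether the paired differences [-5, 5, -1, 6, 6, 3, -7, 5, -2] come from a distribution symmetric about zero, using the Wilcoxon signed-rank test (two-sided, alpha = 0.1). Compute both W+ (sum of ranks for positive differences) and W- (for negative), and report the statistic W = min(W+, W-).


Step 1: Drop any zero differences (none here) and take |d_i|.
|d| = [5, 5, 1, 6, 6, 3, 7, 5, 2]
Step 2: Midrank |d_i| (ties get averaged ranks).
ranks: |5|->5, |5|->5, |1|->1, |6|->7.5, |6|->7.5, |3|->3, |7|->9, |5|->5, |2|->2
Step 3: Attach original signs; sum ranks with positive sign and with negative sign.
W+ = 5 + 7.5 + 7.5 + 3 + 5 = 28
W- = 5 + 1 + 9 + 2 = 17
(Check: W+ + W- = 45 should equal n(n+1)/2 = 45.)
Step 4: Test statistic W = min(W+, W-) = 17.
Step 5: Ties in |d|, so use the tie-corrected normal approximation.
        E[W] = n(n+1)/4 = 9*10/4 = 22.5.
        Tie groups: |d|=5 (t=3), |d|=6 (t=2); sum(t^3 - t) = 30.
        Var[W] = n(n+1)(2n+1)/24 - sum(t^3-t)/48 = 1710/24 - 30/48 = 70.625.
        z = (W - E[W]) / sqrt(Var[W]) = (17 - 22.5) / 8.4039 = -0.6545.
        Two-sided p = 2*Phi(z) = 0.512815.
Step 6: alpha = 0.1. fail to reject H0.

W+ = 28, W- = 17, W = min = 17, p = 0.512815, fail to reject H0.


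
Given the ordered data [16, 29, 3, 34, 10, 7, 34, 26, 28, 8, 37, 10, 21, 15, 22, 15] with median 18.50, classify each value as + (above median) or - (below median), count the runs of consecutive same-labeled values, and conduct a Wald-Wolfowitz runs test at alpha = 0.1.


Step 1: Compute median = 18.50; label A = above, B = below.
Labels in order: BABABBAAABABABAB  (n_A = 8, n_B = 8)
Step 2: Count runs R = 13.
Step 3: Under H0 (random ordering), E[R] = 2*n_A*n_B/(n_A+n_B) + 1 = 2*8*8/16 + 1 = 9.0000.
        Var[R] = 2*n_A*n_B*(2*n_A*n_B - n_A - n_B) / ((n_A+n_B)^2 * (n_A+n_B-1)) = 14336/3840 = 3.7333.
        SD[R] = 1.9322.
Step 4: Continuity-corrected z = (R - 0.5 - E[R]) / SD[R] = (13 - 0.5 - 9.0000) / 1.9322 = 1.8114.
Step 5: Two-sided p-value via normal approximation = 2*(1 - Phi(|z|)) = 0.070076.
Step 6: alpha = 0.1. reject H0.

R = 13, z = 1.8114, p = 0.070076, reject H0.


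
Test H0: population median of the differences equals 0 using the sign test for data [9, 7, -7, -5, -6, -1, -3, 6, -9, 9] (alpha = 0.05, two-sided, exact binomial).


Step 1: Discard zero differences. Original n = 10; n_eff = number of nonzero differences = 10.
Nonzero differences (with sign): +9, +7, -7, -5, -6, -1, -3, +6, -9, +9
Step 2: Count signs: positive = 4, negative = 6.
Step 3: Under H0: P(positive) = 0.5, so the number of positives S ~ Bin(10, 0.5).
Step 4: Two-sided exact p-value = sum of Bin(10,0.5) probabilities at or below the observed probability = 0.753906.
Step 5: alpha = 0.05. fail to reject H0.

n_eff = 10, pos = 4, neg = 6, p = 0.753906, fail to reject H0.


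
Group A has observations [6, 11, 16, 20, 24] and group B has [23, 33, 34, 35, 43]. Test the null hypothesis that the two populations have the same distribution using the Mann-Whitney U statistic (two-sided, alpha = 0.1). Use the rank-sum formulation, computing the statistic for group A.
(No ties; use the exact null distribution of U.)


Step 1: Combine and sort all 10 observations; assign midranks.
sorted (value, group): (6,X), (11,X), (16,X), (20,X), (23,Y), (24,X), (33,Y), (34,Y), (35,Y), (43,Y)
ranks: 6->1, 11->2, 16->3, 20->4, 23->5, 24->6, 33->7, 34->8, 35->9, 43->10
Step 2: Rank sum for X: R1 = 1 + 2 + 3 + 4 + 6 = 16.
Step 3: U_X = R1 - n1(n1+1)/2 = 16 - 5*6/2 = 16 - 15 = 1.
       U_Y = n1*n2 - U_X = 25 - 1 = 24.
Step 4: No ties, so the exact null distribution of U (based on enumerating the C(10,5) = 252 equally likely rank assignments) gives the two-sided p-value.
Step 5: p-value = 0.015873; compare to alpha = 0.1. reject H0.

U_X = 1, p = 0.015873, reject H0 at alpha = 0.1.


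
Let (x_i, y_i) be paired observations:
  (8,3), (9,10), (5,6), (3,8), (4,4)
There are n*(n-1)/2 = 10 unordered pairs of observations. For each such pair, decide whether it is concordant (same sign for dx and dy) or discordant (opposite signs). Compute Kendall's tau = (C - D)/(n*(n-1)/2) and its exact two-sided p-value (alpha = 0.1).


Step 1: Enumerate the 10 unordered pairs (i,j) with i<j and classify each by sign(x_j-x_i) * sign(y_j-y_i).
  (1,2):dx=+1,dy=+7->C; (1,3):dx=-3,dy=+3->D; (1,4):dx=-5,dy=+5->D; (1,5):dx=-4,dy=+1->D
  (2,3):dx=-4,dy=-4->C; (2,4):dx=-6,dy=-2->C; (2,5):dx=-5,dy=-6->C; (3,4):dx=-2,dy=+2->D
  (3,5):dx=-1,dy=-2->C; (4,5):dx=+1,dy=-4->D
Step 2: C = 5, D = 5, total pairs = 10.
Step 3: tau = (C - D)/(n(n-1)/2) = (5 - 5)/10 = 0.000000.
Step 4: Exact two-sided p-value (enumerate n! = 120 permutations of y under H0): p = 1.000000.
Step 5: alpha = 0.1. fail to reject H0.

tau_b = 0.0000 (C=5, D=5), p = 1.000000, fail to reject H0.


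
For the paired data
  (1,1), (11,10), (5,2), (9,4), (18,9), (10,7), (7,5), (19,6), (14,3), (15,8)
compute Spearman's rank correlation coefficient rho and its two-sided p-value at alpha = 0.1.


Step 1: Rank x and y separately (midranks; no ties here).
rank(x): 1->1, 11->6, 5->2, 9->4, 18->9, 10->5, 7->3, 19->10, 14->7, 15->8
rank(y): 1->1, 10->10, 2->2, 4->4, 9->9, 7->7, 5->5, 6->6, 3->3, 8->8
Step 2: d_i = R_x(i) - R_y(i); compute d_i^2.
  (1-1)^2=0, (6-10)^2=16, (2-2)^2=0, (4-4)^2=0, (9-9)^2=0, (5-7)^2=4, (3-5)^2=4, (10-6)^2=16, (7-3)^2=16, (8-8)^2=0
sum(d^2) = 56.
Step 3: rho = 1 - 6*56 / (10*(10^2 - 1)) = 1 - 336/990 = 0.660606.
Step 4: Under H0, t = rho * sqrt((n-2)/(1-rho^2)) = 2.4889 ~ t(8).
Step 5: Two-sided p-value from the t-distribution with 8 df = 0.037588.
Step 6: alpha = 0.1. reject H0.

rho = 0.6606, p = 0.037588, reject H0 at alpha = 0.1.


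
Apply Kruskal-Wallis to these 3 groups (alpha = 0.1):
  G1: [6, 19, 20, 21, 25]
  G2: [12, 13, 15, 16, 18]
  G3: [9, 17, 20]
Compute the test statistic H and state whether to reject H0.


Step 1: Combine all N = 13 observations and assign midranks.
sorted (value, group, rank): (6,G1,1), (9,G3,2), (12,G2,3), (13,G2,4), (15,G2,5), (16,G2,6), (17,G3,7), (18,G2,8), (19,G1,9), (20,G1,10.5), (20,G3,10.5), (21,G1,12), (25,G1,13)
Step 2: Sum ranks within each group.
R_1 = 45.5 (n_1 = 5)
R_2 = 26 (n_2 = 5)
R_3 = 19.5 (n_3 = 3)
Step 3: H = 12/(N(N+1)) * sum(R_i^2/n_i) - 3(N+1)
     = 12/(13*14) * (45.5^2/5 + 26^2/5 + 19.5^2/3) - 3*14
     = 0.065934 * 676 - 42
     = 2.571429.
Step 4: Ties present; correction factor C = 1 - 6/(13^3 - 13) = 0.997253. Corrected H = 2.571429 / 0.997253 = 2.578512.
Step 5: Under H0, H ~ chi^2(2); p-value = 0.275476.
Step 6: alpha = 0.1. fail to reject H0.

H = 2.5785, df = 2, p = 0.275476, fail to reject H0.


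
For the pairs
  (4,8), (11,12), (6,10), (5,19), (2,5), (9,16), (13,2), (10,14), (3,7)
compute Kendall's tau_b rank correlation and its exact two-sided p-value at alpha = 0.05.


Step 1: Enumerate the 36 unordered pairs (i,j) with i<j and classify each by sign(x_j-x_i) * sign(y_j-y_i).
  (1,2):dx=+7,dy=+4->C; (1,3):dx=+2,dy=+2->C; (1,4):dx=+1,dy=+11->C; (1,5):dx=-2,dy=-3->C
  (1,6):dx=+5,dy=+8->C; (1,7):dx=+9,dy=-6->D; (1,8):dx=+6,dy=+6->C; (1,9):dx=-1,dy=-1->C
  (2,3):dx=-5,dy=-2->C; (2,4):dx=-6,dy=+7->D; (2,5):dx=-9,dy=-7->C; (2,6):dx=-2,dy=+4->D
  (2,7):dx=+2,dy=-10->D; (2,8):dx=-1,dy=+2->D; (2,9):dx=-8,dy=-5->C; (3,4):dx=-1,dy=+9->D
  (3,5):dx=-4,dy=-5->C; (3,6):dx=+3,dy=+6->C; (3,7):dx=+7,dy=-8->D; (3,8):dx=+4,dy=+4->C
  (3,9):dx=-3,dy=-3->C; (4,5):dx=-3,dy=-14->C; (4,6):dx=+4,dy=-3->D; (4,7):dx=+8,dy=-17->D
  (4,8):dx=+5,dy=-5->D; (4,9):dx=-2,dy=-12->C; (5,6):dx=+7,dy=+11->C; (5,7):dx=+11,dy=-3->D
  (5,8):dx=+8,dy=+9->C; (5,9):dx=+1,dy=+2->C; (6,7):dx=+4,dy=-14->D; (6,8):dx=+1,dy=-2->D
  (6,9):dx=-6,dy=-9->C; (7,8):dx=-3,dy=+12->D; (7,9):dx=-10,dy=+5->D; (8,9):dx=-7,dy=-7->C
Step 2: C = 21, D = 15, total pairs = 36.
Step 3: tau = (C - D)/(n(n-1)/2) = (21 - 15)/36 = 0.166667.
Step 4: Exact two-sided p-value (enumerate n! = 362880 permutations of y under H0): p = 0.612202.
Step 5: alpha = 0.05. fail to reject H0.

tau_b = 0.1667 (C=21, D=15), p = 0.612202, fail to reject H0.


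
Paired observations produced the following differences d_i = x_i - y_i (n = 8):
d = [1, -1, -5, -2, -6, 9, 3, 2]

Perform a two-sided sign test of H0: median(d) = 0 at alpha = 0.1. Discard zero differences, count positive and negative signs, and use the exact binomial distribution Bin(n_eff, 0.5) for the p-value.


Step 1: Discard zero differences. Original n = 8; n_eff = number of nonzero differences = 8.
Nonzero differences (with sign): +1, -1, -5, -2, -6, +9, +3, +2
Step 2: Count signs: positive = 4, negative = 4.
Step 3: Under H0: P(positive) = 0.5, so the number of positives S ~ Bin(8, 0.5).
Step 4: Two-sided exact p-value = sum of Bin(8,0.5) probabilities at or below the observed probability = 1.000000.
Step 5: alpha = 0.1. fail to reject H0.

n_eff = 8, pos = 4, neg = 4, p = 1.000000, fail to reject H0.


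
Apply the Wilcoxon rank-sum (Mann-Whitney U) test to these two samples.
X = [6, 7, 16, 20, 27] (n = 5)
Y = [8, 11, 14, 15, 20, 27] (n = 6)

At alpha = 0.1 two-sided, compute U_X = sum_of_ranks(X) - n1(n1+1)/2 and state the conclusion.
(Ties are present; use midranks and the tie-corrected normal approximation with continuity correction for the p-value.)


Step 1: Combine and sort all 11 observations; assign midranks.
sorted (value, group): (6,X), (7,X), (8,Y), (11,Y), (14,Y), (15,Y), (16,X), (20,X), (20,Y), (27,X), (27,Y)
ranks: 6->1, 7->2, 8->3, 11->4, 14->5, 15->6, 16->7, 20->8.5, 20->8.5, 27->10.5, 27->10.5
Step 2: Rank sum for X: R1 = 1 + 2 + 7 + 8.5 + 10.5 = 29.
Step 3: U_X = R1 - n1(n1+1)/2 = 29 - 5*6/2 = 29 - 15 = 14.
       U_Y = n1*n2 - U_X = 30 - 14 = 16.
Step 4: Ties are present, so use the tie-corrected normal approximation (with continuity correction) for the p-value.
Step 5: p-value = 0.926933; compare to alpha = 0.1. fail to reject H0.

U_X = 14, p = 0.926933, fail to reject H0 at alpha = 0.1.


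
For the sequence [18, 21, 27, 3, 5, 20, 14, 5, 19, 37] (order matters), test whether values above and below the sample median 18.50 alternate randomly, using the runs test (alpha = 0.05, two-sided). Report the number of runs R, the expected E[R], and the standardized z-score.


Step 1: Compute median = 18.50; label A = above, B = below.
Labels in order: BAABBABBAA  (n_A = 5, n_B = 5)
Step 2: Count runs R = 6.
Step 3: Under H0 (random ordering), E[R] = 2*n_A*n_B/(n_A+n_B) + 1 = 2*5*5/10 + 1 = 6.0000.
        Var[R] = 2*n_A*n_B*(2*n_A*n_B - n_A - n_B) / ((n_A+n_B)^2 * (n_A+n_B-1)) = 2000/900 = 2.2222.
        SD[R] = 1.4907.
Step 4: R = E[R], so z = 0 with no continuity correction.
Step 5: Two-sided p-value via normal approximation = 2*(1 - Phi(|z|)) = 1.000000.
Step 6: alpha = 0.05. fail to reject H0.

R = 6, z = 0.0000, p = 1.000000, fail to reject H0.


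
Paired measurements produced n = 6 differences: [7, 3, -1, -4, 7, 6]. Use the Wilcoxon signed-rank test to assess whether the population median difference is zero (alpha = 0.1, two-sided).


Step 1: Drop any zero differences (none here) and take |d_i|.
|d| = [7, 3, 1, 4, 7, 6]
Step 2: Midrank |d_i| (ties get averaged ranks).
ranks: |7|->5.5, |3|->2, |1|->1, |4|->3, |7|->5.5, |6|->4
Step 3: Attach original signs; sum ranks with positive sign and with negative sign.
W+ = 5.5 + 2 + 5.5 + 4 = 17
W- = 1 + 3 = 4
(Check: W+ + W- = 21 should equal n(n+1)/2 = 21.)
Step 4: Test statistic W = min(W+, W-) = 4.
Step 5: Ties in |d|, so use the tie-corrected normal approximation.
        E[W] = n(n+1)/4 = 6*7/4 = 10.5.
        Tie groups: |d|=7 (t=2); sum(t^3 - t) = 6.
        Var[W] = n(n+1)(2n+1)/24 - sum(t^3-t)/48 = 546/24 - 6/48 = 22.625.
        z = (W - E[W]) / sqrt(Var[W]) = (4 - 10.5) / 4.7566 = -1.3665.
        Two-sided p = 2*Phi(z) = 0.171773.
Step 6: alpha = 0.1. fail to reject H0.

W+ = 17, W- = 4, W = min = 4, p = 0.171773, fail to reject H0.


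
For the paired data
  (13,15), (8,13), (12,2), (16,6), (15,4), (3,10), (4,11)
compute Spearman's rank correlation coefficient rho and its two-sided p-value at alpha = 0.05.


Step 1: Rank x and y separately (midranks; no ties here).
rank(x): 13->5, 8->3, 12->4, 16->7, 15->6, 3->1, 4->2
rank(y): 15->7, 13->6, 2->1, 6->3, 4->2, 10->4, 11->5
Step 2: d_i = R_x(i) - R_y(i); compute d_i^2.
  (5-7)^2=4, (3-6)^2=9, (4-1)^2=9, (7-3)^2=16, (6-2)^2=16, (1-4)^2=9, (2-5)^2=9
sum(d^2) = 72.
Step 3: rho = 1 - 6*72 / (7*(7^2 - 1)) = 1 - 432/336 = -0.285714.
Step 4: Under H0, t = rho * sqrt((n-2)/(1-rho^2)) = -0.6667 ~ t(5).
Step 5: Two-sided p-value from the t-distribution with 5 df = 0.534509.
Step 6: alpha = 0.05. fail to reject H0.

rho = -0.2857, p = 0.534509, fail to reject H0 at alpha = 0.05.


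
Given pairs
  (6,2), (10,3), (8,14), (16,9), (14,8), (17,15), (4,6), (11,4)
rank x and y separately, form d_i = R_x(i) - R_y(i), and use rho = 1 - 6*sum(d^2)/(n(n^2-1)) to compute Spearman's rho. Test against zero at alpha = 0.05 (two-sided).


Step 1: Rank x and y separately (midranks; no ties here).
rank(x): 6->2, 10->4, 8->3, 16->7, 14->6, 17->8, 4->1, 11->5
rank(y): 2->1, 3->2, 14->7, 9->6, 8->5, 15->8, 6->4, 4->3
Step 2: d_i = R_x(i) - R_y(i); compute d_i^2.
  (2-1)^2=1, (4-2)^2=4, (3-7)^2=16, (7-6)^2=1, (6-5)^2=1, (8-8)^2=0, (1-4)^2=9, (5-3)^2=4
sum(d^2) = 36.
Step 3: rho = 1 - 6*36 / (8*(8^2 - 1)) = 1 - 216/504 = 0.571429.
Step 4: Under H0, t = rho * sqrt((n-2)/(1-rho^2)) = 1.7056 ~ t(6).
Step 5: Two-sided p-value from the t-distribution with 6 df = 0.138960.
Step 6: alpha = 0.05. fail to reject H0.

rho = 0.5714, p = 0.138960, fail to reject H0 at alpha = 0.05.


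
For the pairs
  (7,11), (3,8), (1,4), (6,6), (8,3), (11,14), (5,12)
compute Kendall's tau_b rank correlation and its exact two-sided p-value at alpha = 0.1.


Step 1: Enumerate the 21 unordered pairs (i,j) with i<j and classify each by sign(x_j-x_i) * sign(y_j-y_i).
  (1,2):dx=-4,dy=-3->C; (1,3):dx=-6,dy=-7->C; (1,4):dx=-1,dy=-5->C; (1,5):dx=+1,dy=-8->D
  (1,6):dx=+4,dy=+3->C; (1,7):dx=-2,dy=+1->D; (2,3):dx=-2,dy=-4->C; (2,4):dx=+3,dy=-2->D
  (2,5):dx=+5,dy=-5->D; (2,6):dx=+8,dy=+6->C; (2,7):dx=+2,dy=+4->C; (3,4):dx=+5,dy=+2->C
  (3,5):dx=+7,dy=-1->D; (3,6):dx=+10,dy=+10->C; (3,7):dx=+4,dy=+8->C; (4,5):dx=+2,dy=-3->D
  (4,6):dx=+5,dy=+8->C; (4,7):dx=-1,dy=+6->D; (5,6):dx=+3,dy=+11->C; (5,7):dx=-3,dy=+9->D
  (6,7):dx=-6,dy=-2->C
Step 2: C = 13, D = 8, total pairs = 21.
Step 3: tau = (C - D)/(n(n-1)/2) = (13 - 8)/21 = 0.238095.
Step 4: Exact two-sided p-value (enumerate n! = 5040 permutations of y under H0): p = 0.561905.
Step 5: alpha = 0.1. fail to reject H0.

tau_b = 0.2381 (C=13, D=8), p = 0.561905, fail to reject H0.


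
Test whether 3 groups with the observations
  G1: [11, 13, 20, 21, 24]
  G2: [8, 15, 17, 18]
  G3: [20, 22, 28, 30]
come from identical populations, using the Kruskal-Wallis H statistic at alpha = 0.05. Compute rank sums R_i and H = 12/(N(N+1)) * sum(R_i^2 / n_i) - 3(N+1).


Step 1: Combine all N = 13 observations and assign midranks.
sorted (value, group, rank): (8,G2,1), (11,G1,2), (13,G1,3), (15,G2,4), (17,G2,5), (18,G2,6), (20,G1,7.5), (20,G3,7.5), (21,G1,9), (22,G3,10), (24,G1,11), (28,G3,12), (30,G3,13)
Step 2: Sum ranks within each group.
R_1 = 32.5 (n_1 = 5)
R_2 = 16 (n_2 = 4)
R_3 = 42.5 (n_3 = 4)
Step 3: H = 12/(N(N+1)) * sum(R_i^2/n_i) - 3(N+1)
     = 12/(13*14) * (32.5^2/5 + 16^2/4 + 42.5^2/4) - 3*14
     = 0.065934 * 726.812 - 42
     = 5.921703.
Step 4: Ties present; correction factor C = 1 - 6/(13^3 - 13) = 0.997253. Corrected H = 5.921703 / 0.997253 = 5.938017.
Step 5: Under H0, H ~ chi^2(2); p-value = 0.051354.
Step 6: alpha = 0.05. fail to reject H0.

H = 5.9380, df = 2, p = 0.051354, fail to reject H0.


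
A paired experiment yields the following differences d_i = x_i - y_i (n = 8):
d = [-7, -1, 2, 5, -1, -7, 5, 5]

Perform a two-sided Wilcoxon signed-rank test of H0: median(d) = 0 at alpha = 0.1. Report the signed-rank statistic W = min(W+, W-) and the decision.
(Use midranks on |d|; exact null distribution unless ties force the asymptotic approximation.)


Step 1: Drop any zero differences (none here) and take |d_i|.
|d| = [7, 1, 2, 5, 1, 7, 5, 5]
Step 2: Midrank |d_i| (ties get averaged ranks).
ranks: |7|->7.5, |1|->1.5, |2|->3, |5|->5, |1|->1.5, |7|->7.5, |5|->5, |5|->5
Step 3: Attach original signs; sum ranks with positive sign and with negative sign.
W+ = 3 + 5 + 5 + 5 = 18
W- = 7.5 + 1.5 + 1.5 + 7.5 = 18
(Check: W+ + W- = 36 should equal n(n+1)/2 = 36.)
Step 4: Test statistic W = min(W+, W-) = 18.
Step 5: Ties in |d|, so use the tie-corrected normal approximation.
        E[W] = n(n+1)/4 = 8*9/4 = 18.
        Tie groups: |d|=1 (t=2), |d|=5 (t=3), |d|=7 (t=2); sum(t^3 - t) = 36.
        Var[W] = n(n+1)(2n+1)/24 - sum(t^3-t)/48 = 1224/24 - 36/48 = 50.25.
        z = (W - E[W]) / sqrt(Var[W]) = (18 - 18) / 7.0887 = 0.0000.
        Two-sided p = 2*Phi(z) = 1.000000.
Step 6: alpha = 0.1. fail to reject H0.

W+ = 18, W- = 18, W = min = 18, p = 1.000000, fail to reject H0.
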